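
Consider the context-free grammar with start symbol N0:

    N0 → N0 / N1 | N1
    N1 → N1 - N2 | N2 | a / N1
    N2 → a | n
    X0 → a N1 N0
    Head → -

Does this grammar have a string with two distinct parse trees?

Witness: a / a

Derivation 1: N0 ⇒ N0 / N1 ⇒ N1 / N1 ⇒ N2 / N1 ⇒ a / N1 ⇒ a / N2 ⇒ a / a
Derivation 2: N0 ⇒ N1 ⇒ a / N1 ⇒ a / N2 ⇒ a / a

Two distinct leftmost derivations for the same string.

Ambiguous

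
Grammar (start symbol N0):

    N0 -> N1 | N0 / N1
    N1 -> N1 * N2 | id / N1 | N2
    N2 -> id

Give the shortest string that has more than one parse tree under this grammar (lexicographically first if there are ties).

id / id

length 1: no string has ≥2 trees
length 3: id / id has 2 parse trees

Two derivations of id / id:
  N0 ⇒ N1 ⇒ id / N1 ⇒ id / N2 ⇒ id / id
  N0 ⇒ N0 / N1 ⇒ N1 / N1 ⇒ N2 / N1 ⇒ id / N1 ⇒ id / N2 ⇒ id / id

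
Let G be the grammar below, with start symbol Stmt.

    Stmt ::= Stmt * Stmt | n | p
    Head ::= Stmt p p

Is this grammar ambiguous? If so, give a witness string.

Ambiguous

Witness: n * n * n

Derivation 1: Stmt ⇒ Stmt * Stmt ⇒ Stmt * Stmt * Stmt ⇒ n * Stmt * Stmt ⇒ n * n * Stmt ⇒ n * n * n
Derivation 2: Stmt ⇒ Stmt * Stmt ⇒ n * Stmt ⇒ n * Stmt * Stmt ⇒ n * n * Stmt ⇒ n * n * n

Two distinct leftmost derivations for the same string.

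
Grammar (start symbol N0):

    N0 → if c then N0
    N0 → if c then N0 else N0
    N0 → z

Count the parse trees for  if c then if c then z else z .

Parse trees for if c then if c then z else z:
  [N0 if c then [N0 if c then [N0 z] else [N0 z]]]
  [N0 if c then [N0 if c then [N0 z]] else [N0 z]]

2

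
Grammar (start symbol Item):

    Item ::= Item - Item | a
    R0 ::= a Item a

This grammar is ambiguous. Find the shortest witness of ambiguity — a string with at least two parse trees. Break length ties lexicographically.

length 1: no string has ≥2 trees
length 3: no string has ≥2 trees
length 5: a - a - a has 2 parse trees

Two derivations of a - a - a:
  Item ⇒ Item - Item ⇒ Item - Item - Item ⇒ a - Item - Item ⇒ a - a - Item ⇒ a - a - a
  Item ⇒ Item - Item ⇒ a - Item ⇒ a - Item - Item ⇒ a - a - Item ⇒ a - a - a

a - a - a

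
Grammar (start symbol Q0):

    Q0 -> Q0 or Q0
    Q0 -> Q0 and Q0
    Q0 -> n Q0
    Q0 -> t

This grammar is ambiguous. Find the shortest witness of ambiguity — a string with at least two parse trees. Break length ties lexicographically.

length 1: no string has ≥2 trees
length 2: no string has ≥2 trees
length 3: no string has ≥2 trees
length 4: n t and t has 2 parse trees

Two derivations of n t and t:
  Q0 ⇒ Q0 and Q0 ⇒ n Q0 and Q0 ⇒ n t and Q0 ⇒ n t and t
  Q0 ⇒ n Q0 ⇒ n Q0 and Q0 ⇒ n t and Q0 ⇒ n t and t

n t and t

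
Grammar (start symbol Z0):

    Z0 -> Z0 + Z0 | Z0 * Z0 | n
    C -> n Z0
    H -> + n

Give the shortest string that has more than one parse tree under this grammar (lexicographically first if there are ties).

n * n * n

length 1: no string has ≥2 trees
length 3: no string has ≥2 trees
length 5: n * n * n has 2 parse trees

Two derivations of n * n * n:
  Z0 ⇒ Z0 * Z0 ⇒ Z0 * Z0 * Z0 ⇒ n * Z0 * Z0 ⇒ n * n * Z0 ⇒ n * n * n
  Z0 ⇒ Z0 * Z0 ⇒ n * Z0 ⇒ n * Z0 * Z0 ⇒ n * n * Z0 ⇒ n * n * n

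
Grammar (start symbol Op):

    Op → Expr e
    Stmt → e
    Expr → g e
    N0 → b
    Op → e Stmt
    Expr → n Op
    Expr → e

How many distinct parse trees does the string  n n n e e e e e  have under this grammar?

Parse trees for n n n e e e e e:
  [Op [Expr n [Op [Expr n [Op [Expr n [Op [Expr e] e]] e]] e]] e]
  [Op [Expr n [Op [Expr n [Op [Expr n [Op e [Stmt e]]] e]] e]] e]

2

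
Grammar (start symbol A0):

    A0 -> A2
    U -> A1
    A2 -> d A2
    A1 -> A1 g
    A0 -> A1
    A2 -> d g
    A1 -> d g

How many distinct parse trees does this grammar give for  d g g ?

Parse trees for d g g:
  [A0 [A1 [A1 d g] g]]

1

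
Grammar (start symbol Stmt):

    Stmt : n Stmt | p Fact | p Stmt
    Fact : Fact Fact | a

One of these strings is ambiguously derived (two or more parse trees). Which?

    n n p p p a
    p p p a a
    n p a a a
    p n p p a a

n p a a a

n n p p p a: 1 tree
p p p a a: 1 tree
n p a a a: 2 trees
p n p p a a: 1 tree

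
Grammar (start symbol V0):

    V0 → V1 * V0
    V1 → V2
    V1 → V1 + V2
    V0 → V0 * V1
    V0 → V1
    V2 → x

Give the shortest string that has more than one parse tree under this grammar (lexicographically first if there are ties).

x * x

length 1: no string has ≥2 trees
length 3: x * x has 2 parse trees

Two derivations of x * x:
  V0 ⇒ V1 * V0 ⇒ V2 * V0 ⇒ x * V0 ⇒ x * V1 ⇒ x * V2 ⇒ x * x
  V0 ⇒ V0 * V1 ⇒ V1 * V1 ⇒ V2 * V1 ⇒ x * V1 ⇒ x * V2 ⇒ x * x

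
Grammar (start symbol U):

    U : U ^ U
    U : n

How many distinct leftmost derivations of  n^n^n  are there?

2

Parse trees for n^n^n:
  [U [U n] ^ [U [U n] ^ [U n]]]
  [U [U [U n] ^ [U n]] ^ [U n]]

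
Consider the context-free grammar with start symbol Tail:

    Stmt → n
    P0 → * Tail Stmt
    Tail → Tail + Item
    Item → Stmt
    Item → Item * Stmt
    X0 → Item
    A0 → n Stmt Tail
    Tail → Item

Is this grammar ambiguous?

Unambiguous

(X0, A0, P0 are unreachable from Tail, so their rules don't affect L(Tail).) The grammar is stratified — Tail handles '+' (left-recursive), Item handles '*', Stmt atoms. Each operator has a fixed associativity and precedence level, so every string has one parse.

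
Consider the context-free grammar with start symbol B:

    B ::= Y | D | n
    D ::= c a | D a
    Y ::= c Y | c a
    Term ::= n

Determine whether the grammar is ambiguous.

Witness: c a

Derivation 1: B ⇒ Y ⇒ c a
Derivation 2: B ⇒ D ⇒ c a

Two distinct leftmost derivations for the same string.

Ambiguous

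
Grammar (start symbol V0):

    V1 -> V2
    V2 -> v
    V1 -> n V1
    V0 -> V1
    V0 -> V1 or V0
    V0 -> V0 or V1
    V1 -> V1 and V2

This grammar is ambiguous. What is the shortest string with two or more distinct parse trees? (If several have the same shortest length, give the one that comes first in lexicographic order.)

length 1: no string has ≥2 trees
length 2: no string has ≥2 trees
length 3: v or v has 2 parse trees

Two derivations of v or v:
  V0 ⇒ V1 or V0 ⇒ V2 or V0 ⇒ v or V0 ⇒ v or V1 ⇒ v or V2 ⇒ v or v
  V0 ⇒ V0 or V1 ⇒ V1 or V1 ⇒ V2 or V1 ⇒ v or V1 ⇒ v or V2 ⇒ v or v

v or v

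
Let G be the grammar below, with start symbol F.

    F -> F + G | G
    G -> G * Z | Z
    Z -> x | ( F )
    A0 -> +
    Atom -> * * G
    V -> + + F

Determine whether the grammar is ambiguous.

Only F, G, Z are reachable from F; ignoring the rest: F → F + G | G  ;  G → G * Z | Z  — a left-associative chain with Z at the bottom. Each string factors uniquely by precedence.

Unambiguous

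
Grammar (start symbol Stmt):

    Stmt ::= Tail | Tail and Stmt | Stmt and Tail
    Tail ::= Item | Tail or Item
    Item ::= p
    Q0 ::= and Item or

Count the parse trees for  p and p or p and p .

4

Parse trees for p and p or p and p:
  [Stmt [Tail [Item p]] and [Stmt [Tail [Tail [Item p]] or [Item p]] and [Stmt [Tail [Item p]]]]]
  [Stmt [Tail [Item p]] and [Stmt [Stmt [Tail [Tail [Item p]] or [Item p]]] and [Tail [Item p]]]]
  [Stmt [Stmt [Tail [Item p]] and [Stmt [Tail [Tail [Item p]] or [Item p]]]] and [Tail [Item p]]]
  [Stmt [Stmt [Stmt [Tail [Item p]]] and [Tail [Tail [Item p]] or [Item p]]] and [Tail [Item p]]]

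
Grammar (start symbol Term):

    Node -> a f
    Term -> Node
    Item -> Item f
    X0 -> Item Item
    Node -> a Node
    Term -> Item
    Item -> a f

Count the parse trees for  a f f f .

Parse trees for a f f f:
  [Term [Item [Item [Item a f] f] f]]

1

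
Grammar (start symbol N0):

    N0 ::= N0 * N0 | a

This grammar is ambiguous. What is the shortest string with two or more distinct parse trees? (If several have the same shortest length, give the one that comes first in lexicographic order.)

a * a * a

length 1: no string has ≥2 trees
length 3: no string has ≥2 trees
length 5: a * a * a has 2 parse trees

Two derivations of a * a * a:
  N0 ⇒ N0 * N0 ⇒ N0 * N0 * N0 ⇒ a * N0 * N0 ⇒ a * a * N0 ⇒ a * a * a
  N0 ⇒ N0 * N0 ⇒ a * N0 ⇒ a * N0 * N0 ⇒ a * a * N0 ⇒ a * a * a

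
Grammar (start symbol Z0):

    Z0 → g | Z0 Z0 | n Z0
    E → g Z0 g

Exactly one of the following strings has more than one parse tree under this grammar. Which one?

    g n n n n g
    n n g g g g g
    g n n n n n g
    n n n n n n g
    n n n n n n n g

g n n n n g: 1 tree
n n g g g g g: 90 trees
g n n n n n g: 1 tree
n n n n n n g: 1 tree
n n n n n n n g: 1 tree

n n g g g g g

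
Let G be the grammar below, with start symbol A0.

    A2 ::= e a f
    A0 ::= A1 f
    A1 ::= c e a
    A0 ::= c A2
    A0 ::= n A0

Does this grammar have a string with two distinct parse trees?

Ambiguous

Witness: c e a f

Derivation 1: A0 ⇒ A1 f ⇒ c e a f
Derivation 2: A0 ⇒ c A2 ⇒ c e a f

Two distinct leftmost derivations for the same string.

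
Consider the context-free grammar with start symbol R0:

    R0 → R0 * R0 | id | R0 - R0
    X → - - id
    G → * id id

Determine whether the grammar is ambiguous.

Ambiguous

Witness: id * id * id

Derivation 1: R0 ⇒ R0 * R0 ⇒ R0 * R0 * R0 ⇒ id * R0 * R0 ⇒ id * id * R0 ⇒ id * id * id
Derivation 2: R0 ⇒ R0 * R0 ⇒ id * R0 ⇒ id * R0 * R0 ⇒ id * id * R0 ⇒ id * id * id

Two distinct leftmost derivations for the same string.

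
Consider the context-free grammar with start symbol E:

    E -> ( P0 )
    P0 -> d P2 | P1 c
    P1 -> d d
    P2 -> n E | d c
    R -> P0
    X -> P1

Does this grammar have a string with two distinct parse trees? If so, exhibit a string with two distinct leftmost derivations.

Ambiguous

Witness: ( d d c )

Derivation 1: E ⇒ ( P0 ) ⇒ ( d P2 ) ⇒ ( d d c )
Derivation 2: E ⇒ ( P0 ) ⇒ ( P1 c ) ⇒ ( d d c )

Two distinct leftmost derivations for the same string.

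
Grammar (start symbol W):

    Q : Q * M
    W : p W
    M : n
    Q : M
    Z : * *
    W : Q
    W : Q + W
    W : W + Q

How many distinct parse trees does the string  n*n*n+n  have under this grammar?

Parse trees for n*n*n+n:
  [W [Q [Q [Q [M n]] * [M n]] * [M n]] + [W [Q [M n]]]]
  [W [W [Q [Q [Q [M n]] * [M n]] * [M n]]] + [Q [M n]]]

2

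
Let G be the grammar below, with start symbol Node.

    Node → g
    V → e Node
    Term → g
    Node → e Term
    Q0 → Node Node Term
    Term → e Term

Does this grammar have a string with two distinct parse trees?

Unambiguous

Only Node, Term are reachable from Node; ignoring the rest: Each reachable nonterminal has at most one production per leading terminal, and all productions are right-linear; the derivation is determined token-by-token.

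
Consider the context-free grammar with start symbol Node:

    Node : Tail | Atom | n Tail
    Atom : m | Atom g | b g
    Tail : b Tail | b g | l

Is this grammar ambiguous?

Witness: b g

Derivation 1: Node ⇒ Tail ⇒ b g
Derivation 2: Node ⇒ Atom ⇒ b g

Two distinct leftmost derivations for the same string.

Ambiguous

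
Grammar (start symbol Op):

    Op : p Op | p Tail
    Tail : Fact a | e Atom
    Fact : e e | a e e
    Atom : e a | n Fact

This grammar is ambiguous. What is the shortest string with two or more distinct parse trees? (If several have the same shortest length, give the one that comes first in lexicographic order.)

length 4: p e e a has 2 parse trees

Two derivations of p e e a:
  Op ⇒ p Tail ⇒ p Fact a ⇒ p e e a
  Op ⇒ p Tail ⇒ p e Atom ⇒ p e e a

p e e a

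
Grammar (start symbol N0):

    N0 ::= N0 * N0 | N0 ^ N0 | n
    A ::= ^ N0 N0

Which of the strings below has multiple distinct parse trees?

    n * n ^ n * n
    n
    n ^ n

n * n ^ n * n

n * n ^ n * n: 5 trees
n: 1 tree
n ^ n: 1 tree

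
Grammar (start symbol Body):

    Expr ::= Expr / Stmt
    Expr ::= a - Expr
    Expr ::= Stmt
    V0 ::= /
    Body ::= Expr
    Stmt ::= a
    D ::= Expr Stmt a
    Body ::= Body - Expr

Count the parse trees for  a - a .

Parse trees for a - a:
  [Body [Expr a - [Expr [Stmt a]]]]
  [Body [Body [Expr [Stmt a]]] - [Expr [Stmt a]]]

2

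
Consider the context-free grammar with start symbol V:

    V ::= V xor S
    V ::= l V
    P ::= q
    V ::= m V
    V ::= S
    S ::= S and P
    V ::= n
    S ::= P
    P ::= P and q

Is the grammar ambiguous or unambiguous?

Witness: q and q

Derivation 1: V ⇒ S ⇒ S and P ⇒ P and P ⇒ q and P ⇒ q and q
Derivation 2: V ⇒ S ⇒ P ⇒ P and q ⇒ q and q

Two distinct leftmost derivations for the same string.

Ambiguous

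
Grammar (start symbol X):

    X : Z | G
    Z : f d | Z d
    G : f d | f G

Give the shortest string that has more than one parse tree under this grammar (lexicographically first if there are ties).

f d

length 2: f d has 2 parse trees

Two derivations of f d:
  X ⇒ Z ⇒ f d
  X ⇒ G ⇒ f d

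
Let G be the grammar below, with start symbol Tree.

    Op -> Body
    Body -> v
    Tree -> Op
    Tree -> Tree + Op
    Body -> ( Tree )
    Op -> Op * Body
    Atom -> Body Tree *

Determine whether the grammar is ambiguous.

Unambiguous

Only Tree, Op, Body are reachable from Tree; ignoring the rest: The grammar is stratified — Tree handles '+' (left-recursive), Op handles '*', Body atoms. Each operator has a fixed associativity and precedence level, so every string has one parse.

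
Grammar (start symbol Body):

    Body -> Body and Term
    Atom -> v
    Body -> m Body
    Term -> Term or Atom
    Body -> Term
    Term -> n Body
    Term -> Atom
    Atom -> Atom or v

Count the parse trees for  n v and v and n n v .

Parse trees for n v and v and n n v:
  [Body [Body [Body [Term n [Body [Term [Atom v]]]]] and [Term [Atom v]]] and [Term n [Body [Term n [Body [Term [Atom v]]]]]]]
  [Body [Body [Term n [Body [Body [Term [Atom v]]] and [Term [Atom v]]]]] and [Term n [Body [Term n [Body [Term [Atom v]]]]]]]
  [Body [Term n [Body [Body [Body [Term [Atom v]]] and [Term [Atom v]]] and [Term n [Body [Term n [Body [Term [Atom v]]]]]]]]]

3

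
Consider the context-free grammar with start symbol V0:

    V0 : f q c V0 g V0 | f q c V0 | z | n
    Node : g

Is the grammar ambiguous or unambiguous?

Ambiguous

Witness: f q c f q c n g n

Derivation 1: V0 ⇒ f q c V0 g V0 ⇒ f q c f q c V0 g V0 ⇒ f q c f q c n g V0 ⇒ f q c f q c n g n
Derivation 2: V0 ⇒ f q c V0 ⇒ f q c f q c V0 g V0 ⇒ f q c f q c n g V0 ⇒ f q c f q c n g n

Two distinct leftmost derivations for the same string.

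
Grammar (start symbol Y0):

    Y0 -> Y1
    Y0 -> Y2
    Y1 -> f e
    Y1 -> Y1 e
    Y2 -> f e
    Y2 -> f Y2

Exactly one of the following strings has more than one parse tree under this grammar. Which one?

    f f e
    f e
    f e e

f f e: 1 tree
f e: 2 trees
f e e: 1 tree

f e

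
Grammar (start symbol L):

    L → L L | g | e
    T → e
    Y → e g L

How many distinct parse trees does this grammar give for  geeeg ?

Parse trees for geeeg (showing first 6 of 14):
  [L [L g] [L [L e] [L [L e] [L [L e] [L g]]]]]
  [L [L g] [L [L e] [L [L [L e] [L e]] [L g]]]]
  [L [L g] [L [L [L e] [L e]] [L [L e] [L g]]]]
  [L [L g] [L [L [L e] [L [L e] [L e]]] [L g]]]
  [L [L g] [L [L [L [L e] [L e]] [L e]] [L g]]]
  [L [L [L g] [L e]] [L [L e] [L [L e] [L g]]]]

14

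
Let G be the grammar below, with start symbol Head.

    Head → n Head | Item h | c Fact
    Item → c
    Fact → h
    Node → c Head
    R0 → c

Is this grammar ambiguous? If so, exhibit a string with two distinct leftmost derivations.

Witness: c h

Derivation 1: Head ⇒ Item h ⇒ c h
Derivation 2: Head ⇒ c Fact ⇒ c h

Two distinct leftmost derivations for the same string.

Ambiguous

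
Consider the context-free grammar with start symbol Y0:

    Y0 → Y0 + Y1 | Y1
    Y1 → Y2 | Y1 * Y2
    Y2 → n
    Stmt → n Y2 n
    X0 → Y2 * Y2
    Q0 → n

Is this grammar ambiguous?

Unambiguous

Only Y0, Y1, Y2 are reachable from Y0; ignoring the rest: Y0 → Y0 + Y1 | Y1  ;  Y1 → Y1 * Y2 | Y2  — a left-associative chain with Y2 at the bottom. Each string factors uniquely by precedence.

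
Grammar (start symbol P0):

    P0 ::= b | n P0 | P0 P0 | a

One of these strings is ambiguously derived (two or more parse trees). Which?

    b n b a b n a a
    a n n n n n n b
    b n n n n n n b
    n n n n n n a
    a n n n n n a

b n b a b n a a

b n b a b n a a: 118 trees
a n n n n n n b: 1 tree
b n n n n n n b: 1 tree
n n n n n n a: 1 tree
a n n n n n a: 1 tree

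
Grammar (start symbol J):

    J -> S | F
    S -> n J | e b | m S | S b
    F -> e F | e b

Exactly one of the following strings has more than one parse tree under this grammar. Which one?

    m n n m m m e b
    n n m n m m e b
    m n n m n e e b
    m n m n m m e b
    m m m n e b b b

m n n m m m e b: 1 tree
n n m n m m e b: 1 tree
m n n m n e e b: 1 tree
m n m n m m e b: 1 tree
m m m n e b b b: 25 trees

m m m n e b b b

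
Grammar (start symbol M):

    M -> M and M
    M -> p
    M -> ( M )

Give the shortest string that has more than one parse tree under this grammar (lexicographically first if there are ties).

p and p and p

length 1: no string has ≥2 trees
length 3: no string has ≥2 trees
length 5: p and p and p has 2 parse trees

Two derivations of p and p and p:
  M ⇒ M and M ⇒ M and M and M ⇒ p and M and M ⇒ p and p and M ⇒ p and p and p
  M ⇒ M and M ⇒ p and M ⇒ p and M and M ⇒ p and p and M ⇒ p and p and p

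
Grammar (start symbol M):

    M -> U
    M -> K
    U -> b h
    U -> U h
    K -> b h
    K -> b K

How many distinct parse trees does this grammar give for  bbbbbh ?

1

Parse trees for bbbbbh:
  [M [K b [K b [K b [K b [K b h]]]]]]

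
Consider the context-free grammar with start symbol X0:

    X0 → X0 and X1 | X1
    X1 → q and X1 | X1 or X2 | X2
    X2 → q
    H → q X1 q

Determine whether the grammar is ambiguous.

Ambiguous

Witness: q and q

Derivation 1: X0 ⇒ X0 and X1 ⇒ X1 and X1 ⇒ X2 and X1 ⇒ q and X1 ⇒ q and X2 ⇒ q and q
Derivation 2: X0 ⇒ X1 ⇒ q and X1 ⇒ q and X2 ⇒ q and q

Two distinct leftmost derivations for the same string.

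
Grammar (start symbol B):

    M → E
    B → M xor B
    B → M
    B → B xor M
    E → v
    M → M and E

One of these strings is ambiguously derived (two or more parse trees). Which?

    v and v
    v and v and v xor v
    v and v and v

v and v: 1 tree
v and v and v xor v: 2 trees
v and v and v: 1 tree

v and v and v xor v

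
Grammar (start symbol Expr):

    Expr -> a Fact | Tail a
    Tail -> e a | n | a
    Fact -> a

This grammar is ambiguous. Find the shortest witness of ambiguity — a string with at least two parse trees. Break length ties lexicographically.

a a

length 2: a a has 2 parse trees

Two derivations of a a:
  Expr ⇒ a Fact ⇒ a a
  Expr ⇒ Tail a ⇒ a a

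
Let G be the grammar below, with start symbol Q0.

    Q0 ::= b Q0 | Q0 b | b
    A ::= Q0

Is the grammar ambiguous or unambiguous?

Witness: b b

Derivation 1: Q0 ⇒ b Q0 ⇒ b b
Derivation 2: Q0 ⇒ Q0 b ⇒ b b

Two distinct leftmost derivations for the same string.

Ambiguous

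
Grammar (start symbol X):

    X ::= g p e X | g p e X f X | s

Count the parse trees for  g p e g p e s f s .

Parse trees for g p e g p e s f s:
  [X g p e [X g p e [X s] f [X s]]]
  [X g p e [X g p e [X s]] f [X s]]

2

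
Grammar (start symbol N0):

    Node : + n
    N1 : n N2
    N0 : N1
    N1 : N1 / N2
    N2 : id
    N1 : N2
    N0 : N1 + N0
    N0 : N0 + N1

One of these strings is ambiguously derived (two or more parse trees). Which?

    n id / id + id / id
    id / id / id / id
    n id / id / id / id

n id / id + id / id

n id / id + id / id: 2 trees
id / id / id / id: 1 tree
n id / id / id / id: 1 tree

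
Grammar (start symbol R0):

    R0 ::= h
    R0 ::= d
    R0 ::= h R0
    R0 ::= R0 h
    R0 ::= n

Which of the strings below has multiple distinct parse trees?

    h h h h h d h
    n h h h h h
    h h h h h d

h h h h h d h: 6 trees
n h h h h h: 1 tree
h h h h h d: 1 tree

h h h h h d h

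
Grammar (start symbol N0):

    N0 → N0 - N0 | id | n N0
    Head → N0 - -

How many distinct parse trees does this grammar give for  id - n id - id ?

Parse trees for id - n id - id:
  [N0 [N0 id] - [N0 [N0 n [N0 id]] - [N0 id]]]
  [N0 [N0 id] - [N0 n [N0 [N0 id] - [N0 id]]]]
  [N0 [N0 [N0 id] - [N0 n [N0 id]]] - [N0 id]]

3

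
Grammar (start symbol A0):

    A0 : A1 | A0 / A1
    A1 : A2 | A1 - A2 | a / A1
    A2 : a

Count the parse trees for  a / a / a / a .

Parse trees for a / a / a / a:
  [A0 [A1 a / [A1 a / [A1 a / [A1 [A2 a]]]]]]
  [A0 [A0 [A1 [A2 a]]] / [A1 a / [A1 a / [A1 [A2 a]]]]]
  [A0 [A0 [A1 a / [A1 [A2 a]]]] / [A1 a / [A1 [A2 a]]]]
  [A0 [A0 [A0 [A1 [A2 a]]] / [A1 [A2 a]]] / [A1 a / [A1 [A2 a]]]]
  [A0 [A0 [A1 a / [A1 a / [A1 [A2 a]]]]] / [A1 [A2 a]]]
  [A0 [A0 [A0 [A1 [A2 a]]] / [A1 a / [A1 [A2 a]]]] / [A1 [A2 a]]]
  [A0 [A0 [A0 [A1 a / [A1 [A2 a]]]] / [A1 [A2 a]]] / [A1 [A2 a]]]
  [A0 [A0 [A0 [A0 [A1 [A2 a]]] / [A1 [A2 a]]] / [A1 [A2 a]]] / [A1 [A2 a]]]

8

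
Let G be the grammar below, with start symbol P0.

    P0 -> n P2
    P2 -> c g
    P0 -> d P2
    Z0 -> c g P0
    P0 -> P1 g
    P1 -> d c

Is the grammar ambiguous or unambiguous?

Witness: d c g

Derivation 1: P0 ⇒ d P2 ⇒ d c g
Derivation 2: P0 ⇒ P1 g ⇒ d c g

Two distinct leftmost derivations for the same string.

Ambiguous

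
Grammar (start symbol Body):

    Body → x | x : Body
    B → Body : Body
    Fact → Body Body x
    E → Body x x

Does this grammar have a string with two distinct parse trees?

Only Body is reachable from Body; ignoring the rest: The reachable grammar is A → atom sep A | atom. Each atom is followed by either the separator (recurse) or end-of-string (stop) — no choice point.

Unambiguous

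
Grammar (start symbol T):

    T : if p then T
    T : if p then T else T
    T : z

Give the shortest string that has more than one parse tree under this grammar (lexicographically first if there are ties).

if p then if p then z else z

length 1: no string has ≥2 trees
length 4: no string has ≥2 trees
length 6: no string has ≥2 trees
length 7: no string has ≥2 trees
length 9: if p then if p then z else z has 2 parse trees

Two derivations of if p then if p then z else z:
  T ⇒ if p then T ⇒ if p then if p then T else T ⇒ if p then if p then z else T ⇒ if p then if p then z else z
  T ⇒ if p then T else T ⇒ if p then if p then T else T ⇒ if p then if p then z else T ⇒ if p then if p then z else z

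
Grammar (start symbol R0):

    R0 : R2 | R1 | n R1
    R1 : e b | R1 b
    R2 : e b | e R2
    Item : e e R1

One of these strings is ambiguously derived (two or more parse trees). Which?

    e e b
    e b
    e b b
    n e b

e b

e e b: 1 tree
e b: 2 trees
e b b: 1 tree
n e b: 1 tree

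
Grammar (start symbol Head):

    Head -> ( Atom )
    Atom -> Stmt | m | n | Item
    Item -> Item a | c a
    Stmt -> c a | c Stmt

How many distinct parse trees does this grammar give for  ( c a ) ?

2

Parse trees for ( c a ):
  [Head ( [Atom [Stmt c a]] )]
  [Head ( [Atom [Item c a]] )]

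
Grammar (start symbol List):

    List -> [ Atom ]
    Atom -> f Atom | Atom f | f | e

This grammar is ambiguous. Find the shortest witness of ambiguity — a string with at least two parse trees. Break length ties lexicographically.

[ f f ]

length 3: no string has ≥2 trees
length 4: [ f f ] has 2 parse trees

Two derivations of [ f f ]:
  List ⇒ [ Atom ] ⇒ [ f Atom ] ⇒ [ f f ]
  List ⇒ [ Atom ] ⇒ [ Atom f ] ⇒ [ f f ]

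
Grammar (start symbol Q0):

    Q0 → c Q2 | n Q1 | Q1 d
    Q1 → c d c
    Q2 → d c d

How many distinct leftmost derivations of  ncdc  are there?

Parse trees for ncdc:
  [Q0 n [Q1 c d c]]

1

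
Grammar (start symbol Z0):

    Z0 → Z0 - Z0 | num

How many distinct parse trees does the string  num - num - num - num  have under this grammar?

Parse trees for num - num - num - num:
  [Z0 [Z0 num] - [Z0 [Z0 num] - [Z0 [Z0 num] - [Z0 num]]]]
  [Z0 [Z0 num] - [Z0 [Z0 [Z0 num] - [Z0 num]] - [Z0 num]]]
  [Z0 [Z0 [Z0 num] - [Z0 num]] - [Z0 [Z0 num] - [Z0 num]]]
  [Z0 [Z0 [Z0 num] - [Z0 [Z0 num] - [Z0 num]]] - [Z0 num]]
  [Z0 [Z0 [Z0 [Z0 num] - [Z0 num]] - [Z0 num]] - [Z0 num]]

5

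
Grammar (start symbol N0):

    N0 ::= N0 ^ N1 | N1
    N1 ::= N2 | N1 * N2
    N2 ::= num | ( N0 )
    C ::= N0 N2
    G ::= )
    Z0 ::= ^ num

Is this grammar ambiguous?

Unambiguous

Only N0, N1, N2 are reachable from N0; ignoring the rest: N0 → N0 ^ N1 | N1  ;  N1 → N1 * N2 | N2  — a left-associative chain with N2 at the bottom. Each string factors uniquely by precedence.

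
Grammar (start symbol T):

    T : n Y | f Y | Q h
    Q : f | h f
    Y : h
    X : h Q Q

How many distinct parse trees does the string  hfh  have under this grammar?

1

Parse trees for hfh:
  [T [Q h f] h]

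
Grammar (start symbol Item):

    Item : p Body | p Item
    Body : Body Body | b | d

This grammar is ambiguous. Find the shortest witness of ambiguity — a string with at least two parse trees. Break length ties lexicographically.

length 2: no string has ≥2 trees
length 3: no string has ≥2 trees
length 4: p b b b has 2 parse trees

Two derivations of p b b b:
  Item ⇒ p Body ⇒ p Body Body ⇒ p Body Body Body ⇒ p b Body Body ⇒ p b b Body ⇒ p b b b
  Item ⇒ p Body ⇒ p Body Body ⇒ p b Body ⇒ p b Body Body ⇒ p b b Body ⇒ p b b b

p b b b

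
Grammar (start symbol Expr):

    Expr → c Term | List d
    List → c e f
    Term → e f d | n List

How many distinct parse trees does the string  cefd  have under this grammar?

Parse trees for cefd:
  [Expr c [Term e f d]]
  [Expr [List c e f] d]

2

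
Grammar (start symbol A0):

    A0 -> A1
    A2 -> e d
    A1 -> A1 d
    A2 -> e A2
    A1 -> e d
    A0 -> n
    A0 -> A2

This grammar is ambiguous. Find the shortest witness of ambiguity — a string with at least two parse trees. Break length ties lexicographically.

e d

length 1: no string has ≥2 trees
length 2: e d has 2 parse trees

Two derivations of e d:
  A0 ⇒ A1 ⇒ e d
  A0 ⇒ A2 ⇒ e d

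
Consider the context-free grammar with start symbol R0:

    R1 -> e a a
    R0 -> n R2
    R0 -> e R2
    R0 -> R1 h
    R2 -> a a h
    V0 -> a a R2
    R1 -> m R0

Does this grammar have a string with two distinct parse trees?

Witness: e a a h

Derivation 1: R0 ⇒ e R2 ⇒ e a a h
Derivation 2: R0 ⇒ R1 h ⇒ e a a h

Two distinct leftmost derivations for the same string.

Ambiguous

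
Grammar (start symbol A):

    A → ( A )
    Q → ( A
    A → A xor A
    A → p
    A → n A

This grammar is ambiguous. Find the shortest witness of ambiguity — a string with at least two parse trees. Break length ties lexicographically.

length 1: no string has ≥2 trees
length 2: no string has ≥2 trees
length 3: no string has ≥2 trees
length 4: n p xor p has 2 parse trees

Two derivations of n p xor p:
  A ⇒ A xor A ⇒ n A xor A ⇒ n p xor A ⇒ n p xor p
  A ⇒ n A ⇒ n A xor A ⇒ n p xor A ⇒ n p xor p

n p xor p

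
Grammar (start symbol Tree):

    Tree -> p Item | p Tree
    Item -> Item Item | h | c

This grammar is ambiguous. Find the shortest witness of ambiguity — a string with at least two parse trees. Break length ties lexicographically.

length 2: no string has ≥2 trees
length 3: no string has ≥2 trees
length 4: p c c c has 2 parse trees

Two derivations of p c c c:
  Tree ⇒ p Item ⇒ p Item Item ⇒ p Item Item Item ⇒ p c Item Item ⇒ p c c Item ⇒ p c c c
  Tree ⇒ p Item ⇒ p Item Item ⇒ p c Item ⇒ p c Item Item ⇒ p c c Item ⇒ p c c c

p c c c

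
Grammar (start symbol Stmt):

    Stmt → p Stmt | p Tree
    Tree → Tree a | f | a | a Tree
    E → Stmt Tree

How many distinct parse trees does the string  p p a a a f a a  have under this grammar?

10

Parse trees for p p a a a f a a (showing first 6 of 10):
  [Stmt p [Stmt p [Tree [Tree [Tree a [Tree a [Tree a [Tree f]]]] a] a]]]
  [Stmt p [Stmt p [Tree [Tree a [Tree [Tree a [Tree a [Tree f]]] a]] a]]]
  [Stmt p [Stmt p [Tree [Tree a [Tree a [Tree [Tree a [Tree f]] a]]] a]]]
  [Stmt p [Stmt p [Tree [Tree a [Tree a [Tree a [Tree [Tree f] a]]]] a]]]
  [Stmt p [Stmt p [Tree a [Tree [Tree [Tree a [Tree a [Tree f]]] a] a]]]]
  [Stmt p [Stmt p [Tree a [Tree [Tree a [Tree [Tree a [Tree f]] a]] a]]]]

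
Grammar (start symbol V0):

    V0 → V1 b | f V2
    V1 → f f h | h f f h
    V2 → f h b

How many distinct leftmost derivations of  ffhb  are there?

Parse trees for ffhb:
  [V0 [V1 f f h] b]
  [V0 f [V2 f h b]]

2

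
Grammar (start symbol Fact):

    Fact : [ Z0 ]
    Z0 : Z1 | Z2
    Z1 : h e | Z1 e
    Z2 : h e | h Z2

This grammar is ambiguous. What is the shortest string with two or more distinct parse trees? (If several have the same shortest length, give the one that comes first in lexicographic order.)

[ h e ]

length 4: [ h e ] has 2 parse trees

Two derivations of [ h e ]:
  Fact ⇒ [ Z0 ] ⇒ [ Z1 ] ⇒ [ h e ]
  Fact ⇒ [ Z0 ] ⇒ [ Z2 ] ⇒ [ h e ]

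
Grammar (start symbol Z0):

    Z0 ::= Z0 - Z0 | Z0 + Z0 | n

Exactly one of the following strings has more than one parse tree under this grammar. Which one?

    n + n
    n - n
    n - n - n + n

n - n - n + n

n + n: 1 tree
n - n: 1 tree
n - n - n + n: 5 trees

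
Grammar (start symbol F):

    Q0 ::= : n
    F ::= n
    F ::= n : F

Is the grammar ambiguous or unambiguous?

(Q0 is unreachable from F, so its rules don't affect L(F).) The reachable grammar is A → atom sep A | atom. Each atom is followed by either the separator (recurse) or end-of-string (stop) — no choice point.

Unambiguous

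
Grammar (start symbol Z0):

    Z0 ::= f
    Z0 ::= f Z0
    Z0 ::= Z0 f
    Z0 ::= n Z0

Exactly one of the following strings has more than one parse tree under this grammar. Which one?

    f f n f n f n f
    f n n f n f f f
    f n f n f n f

f f n f n f n f: 1 tree
f n n f n f f f: 29 trees
f n f n f n f: 1 tree

f n n f n f f f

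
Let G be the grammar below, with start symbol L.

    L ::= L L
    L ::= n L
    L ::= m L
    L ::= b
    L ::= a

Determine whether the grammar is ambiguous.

Ambiguous

Witness: a a a

Derivation 1: L ⇒ L L ⇒ L L L ⇒ a L L ⇒ a a L ⇒ a a a
Derivation 2: L ⇒ L L ⇒ a L ⇒ a L L ⇒ a a L ⇒ a a a

Two distinct leftmost derivations for the same string.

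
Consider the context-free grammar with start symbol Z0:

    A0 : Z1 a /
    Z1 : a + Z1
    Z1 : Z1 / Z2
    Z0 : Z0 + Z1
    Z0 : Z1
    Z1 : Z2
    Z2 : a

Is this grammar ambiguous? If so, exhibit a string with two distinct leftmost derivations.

Ambiguous

Witness: a + a

Derivation 1: Z0 ⇒ Z0 + Z1 ⇒ Z1 + Z1 ⇒ Z2 + Z1 ⇒ a + Z1 ⇒ a + Z2 ⇒ a + a
Derivation 2: Z0 ⇒ Z1 ⇒ a + Z1 ⇒ a + Z2 ⇒ a + a

Two distinct leftmost derivations for the same string.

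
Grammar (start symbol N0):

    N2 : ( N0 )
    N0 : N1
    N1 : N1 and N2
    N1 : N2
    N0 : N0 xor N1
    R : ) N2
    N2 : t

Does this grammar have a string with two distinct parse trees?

(R is unreachable from N0, so its rules don't affect L(N0).) The grammar is stratified — N0 handles 'xor' (left-recursive), N1 handles 'and', N2 atoms. Each operator has a fixed associativity and precedence level, so every string has one parse.

Unambiguous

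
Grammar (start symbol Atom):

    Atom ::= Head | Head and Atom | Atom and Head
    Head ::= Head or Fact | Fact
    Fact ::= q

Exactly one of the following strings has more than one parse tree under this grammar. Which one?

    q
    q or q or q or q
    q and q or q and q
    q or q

q and q or q and q

q: 1 tree
q or q or q or q: 1 tree
q and q or q and q: 4 trees
q or q: 1 tree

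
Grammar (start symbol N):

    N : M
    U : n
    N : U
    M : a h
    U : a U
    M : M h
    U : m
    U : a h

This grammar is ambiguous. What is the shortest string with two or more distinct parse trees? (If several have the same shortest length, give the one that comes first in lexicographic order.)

a h

length 1: no string has ≥2 trees
length 2: a h has 2 parse trees

Two derivations of a h:
  N ⇒ M ⇒ a h
  N ⇒ U ⇒ a h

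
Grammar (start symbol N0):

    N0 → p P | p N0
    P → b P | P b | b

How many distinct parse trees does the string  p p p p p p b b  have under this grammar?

Parse trees for p p p p p p b b:
  [N0 p [N0 p [N0 p [N0 p [N0 p [N0 p [P b [P b]]]]]]]]
  [N0 p [N0 p [N0 p [N0 p [N0 p [N0 p [P [P b] b]]]]]]]

2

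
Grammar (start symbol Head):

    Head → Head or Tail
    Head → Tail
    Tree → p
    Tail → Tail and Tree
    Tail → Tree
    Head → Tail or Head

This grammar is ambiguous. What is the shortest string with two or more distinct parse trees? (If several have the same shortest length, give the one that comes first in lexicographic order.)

p or p

length 1: no string has ≥2 trees
length 3: p or p has 2 parse trees

Two derivations of p or p:
  Head ⇒ Head or Tail ⇒ Tail or Tail ⇒ Tree or Tail ⇒ p or Tail ⇒ p or Tree ⇒ p or p
  Head ⇒ Tail or Head ⇒ Tree or Head ⇒ p or Head ⇒ p or Tail ⇒ p or Tree ⇒ p or p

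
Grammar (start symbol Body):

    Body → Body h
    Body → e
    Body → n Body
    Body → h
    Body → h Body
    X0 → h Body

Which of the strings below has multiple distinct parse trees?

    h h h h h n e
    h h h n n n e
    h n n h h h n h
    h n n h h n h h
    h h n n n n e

h h h h h n e: 1 tree
h h h n n n e: 1 tree
h n n h h h n h: 1 tree
h n n h h n h h: 8 trees
h h n n n n e: 1 tree

h n n h h n h h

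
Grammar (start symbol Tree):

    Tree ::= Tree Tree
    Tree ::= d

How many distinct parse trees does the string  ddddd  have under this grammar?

Parse trees for ddddd (showing first 6 of 14):
  [Tree [Tree d] [Tree [Tree d] [Tree [Tree d] [Tree [Tree d] [Tree d]]]]]
  [Tree [Tree d] [Tree [Tree d] [Tree [Tree [Tree d] [Tree d]] [Tree d]]]]
  [Tree [Tree d] [Tree [Tree [Tree d] [Tree d]] [Tree [Tree d] [Tree d]]]]
  [Tree [Tree d] [Tree [Tree [Tree d] [Tree [Tree d] [Tree d]]] [Tree d]]]
  [Tree [Tree d] [Tree [Tree [Tree [Tree d] [Tree d]] [Tree d]] [Tree d]]]
  [Tree [Tree [Tree d] [Tree d]] [Tree [Tree d] [Tree [Tree d] [Tree d]]]]

14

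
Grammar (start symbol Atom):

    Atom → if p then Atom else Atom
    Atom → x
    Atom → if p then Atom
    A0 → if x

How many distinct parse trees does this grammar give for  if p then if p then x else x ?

2

Parse trees for if p then if p then x else x:
  [Atom if p then [Atom if p then [Atom x]] else [Atom x]]
  [Atom if p then [Atom if p then [Atom x] else [Atom x]]]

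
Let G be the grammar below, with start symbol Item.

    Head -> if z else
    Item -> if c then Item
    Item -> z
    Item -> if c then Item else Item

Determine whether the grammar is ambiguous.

Ambiguous

Witness: if c then if c then z else z

Derivation 1: Item ⇒ if c then Item ⇒ if c then if c then Item else Item ⇒ if c then if c then z else Item ⇒ if c then if c then z else z
Derivation 2: Item ⇒ if c then Item else Item ⇒ if c then if c then Item else Item ⇒ if c then if c then z else Item ⇒ if c then if c then z else z

Two distinct leftmost derivations for the same string.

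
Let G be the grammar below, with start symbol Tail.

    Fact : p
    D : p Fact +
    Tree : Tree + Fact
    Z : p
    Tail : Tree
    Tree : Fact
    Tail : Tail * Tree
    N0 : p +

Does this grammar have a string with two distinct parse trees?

Unambiguous

(N0, Z, D are unreachable from Tail, so their rules don't affect L(Tail).) Tail → Tail * Tree | Tree  ;  Tree → Tree + Fact | Fact  — a left-associative chain with Fact at the bottom. Each string factors uniquely by precedence.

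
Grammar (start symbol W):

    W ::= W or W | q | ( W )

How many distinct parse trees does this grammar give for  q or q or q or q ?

Parse trees for q or q or q or q:
  [W [W q] or [W [W q] or [W [W q] or [W q]]]]
  [W [W q] or [W [W [W q] or [W q]] or [W q]]]
  [W [W [W q] or [W q]] or [W [W q] or [W q]]]
  [W [W [W q] or [W [W q] or [W q]]] or [W q]]
  [W [W [W [W q] or [W q]] or [W q]] or [W q]]

5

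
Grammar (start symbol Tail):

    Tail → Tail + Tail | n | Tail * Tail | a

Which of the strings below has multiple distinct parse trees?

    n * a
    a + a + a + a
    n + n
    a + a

n * a: 1 tree
a + a + a + a: 5 trees
n + n: 1 tree
a + a: 1 tree

a + a + a + a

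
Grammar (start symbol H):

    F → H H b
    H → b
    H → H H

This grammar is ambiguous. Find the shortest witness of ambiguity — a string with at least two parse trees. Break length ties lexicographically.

b b b

length 1: no string has ≥2 trees
length 2: no string has ≥2 trees
length 3: b b b has 2 parse trees

Two derivations of b b b:
  H ⇒ H H ⇒ b H ⇒ b H H ⇒ b b H ⇒ b b b
  H ⇒ H H ⇒ H H H ⇒ b H H ⇒ b b H ⇒ b b b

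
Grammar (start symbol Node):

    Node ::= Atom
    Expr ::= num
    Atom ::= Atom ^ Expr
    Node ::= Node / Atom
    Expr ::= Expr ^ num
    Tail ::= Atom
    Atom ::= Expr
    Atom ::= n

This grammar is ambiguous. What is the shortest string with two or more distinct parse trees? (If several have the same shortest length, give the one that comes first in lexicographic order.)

length 1: no string has ≥2 trees
length 3: num ^ num has 2 parse trees

Two derivations of num ^ num:
  Node ⇒ Atom ⇒ Atom ^ Expr ⇒ Expr ^ Expr ⇒ num ^ Expr ⇒ num ^ num
  Node ⇒ Atom ⇒ Expr ⇒ Expr ^ num ⇒ num ^ num

num ^ num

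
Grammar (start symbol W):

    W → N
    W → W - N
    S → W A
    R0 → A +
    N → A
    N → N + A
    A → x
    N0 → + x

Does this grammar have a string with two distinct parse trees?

(R0, N0, S are unreachable from W, so their rules don't affect L(W).) W → W - N | N  ;  N → N + A | A  — a left-associative chain with A at the bottom. Each string factors uniquely by precedence.

Unambiguous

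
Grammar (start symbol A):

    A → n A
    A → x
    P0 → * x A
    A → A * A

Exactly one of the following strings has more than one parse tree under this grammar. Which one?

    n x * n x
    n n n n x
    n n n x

n x * n x: 2 trees
n n n n x: 1 tree
n n n x: 1 tree

n x * n x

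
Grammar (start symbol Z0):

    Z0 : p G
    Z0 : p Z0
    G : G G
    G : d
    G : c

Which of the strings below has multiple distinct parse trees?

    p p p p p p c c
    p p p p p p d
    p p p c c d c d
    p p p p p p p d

p p p c c d c d

p p p p p p c c: 1 tree
p p p p p p d: 1 tree
p p p c c d c d: 14 trees
p p p p p p p d: 1 tree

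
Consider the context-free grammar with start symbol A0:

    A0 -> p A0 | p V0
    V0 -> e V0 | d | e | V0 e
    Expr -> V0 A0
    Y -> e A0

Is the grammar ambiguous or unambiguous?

Ambiguous

Witness: p e e

Derivation 1: A0 ⇒ p V0 ⇒ p e V0 ⇒ p e e
Derivation 2: A0 ⇒ p V0 ⇒ p V0 e ⇒ p e e

Two distinct leftmost derivations for the same string.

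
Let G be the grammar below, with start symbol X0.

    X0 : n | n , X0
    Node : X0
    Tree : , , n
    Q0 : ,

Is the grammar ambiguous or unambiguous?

(Node, Tree, Q0 are unreachable from X0, so their rules don't affect L(X0).) The reachable grammar is A → atom sep A | atom. Each atom is followed by either the separator (recurse) or end-of-string (stop) — no choice point.

Unambiguous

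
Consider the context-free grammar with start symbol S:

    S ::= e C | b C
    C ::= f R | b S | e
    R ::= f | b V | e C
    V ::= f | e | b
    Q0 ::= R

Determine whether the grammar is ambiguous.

Unambiguous

(Q0 is unreachable from S, so its rules don't affect L(S).) The reachable rules are right-linear with at most one rule per (nonterminal, next-terminal) pair. Each input token forces the next rule, so parsing is deterministic.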